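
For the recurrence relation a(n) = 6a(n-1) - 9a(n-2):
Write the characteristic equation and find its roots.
Substitute a(n) = rⁿ and divide through by rⁿ⁻²: r² - 6r + 9 = 0
Factor: (r - 3)² = 0, so r = 3 (double root).
General solution: a(n) = (A + Bn)·3ⁿ

Characteristic: r² - 6r + 9 = 0, Roots: r = 3 (double root)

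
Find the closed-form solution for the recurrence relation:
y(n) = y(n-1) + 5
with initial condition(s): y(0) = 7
Recurrence: y(n) = y(n-1) + 5, initial: y(0) = 7.
Each step adds 5, so y(n) = y(0) + 5n = 5n + 7.

y(n) = 5n + 7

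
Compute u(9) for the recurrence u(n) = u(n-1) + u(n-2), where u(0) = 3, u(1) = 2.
Computing the sequence terms:
3, 2, 5, 7, 12, 19, 31, 50, 81, 131

131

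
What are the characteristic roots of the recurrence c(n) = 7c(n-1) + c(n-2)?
Substitute c(n) = rⁿ and divide through by rⁿ⁻²: r² - 7r - 1 = 0
Discriminant: 7² + 4·1 = 53, not a perfect square, so by the quadratic formula r = (7 ± √53)/2.
General solution: c(n) = A·r₁ⁿ + B·r₂ⁿ where r₁,r₂ = (7 ± √53)/2

Characteristic: r² - 7r - 1 = 0, Roots: r = (7 ± √53)/2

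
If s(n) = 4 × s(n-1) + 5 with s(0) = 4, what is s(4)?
Computing step by step:
s(0) = 4
s(1) = 4 × 4 + 5 = 21
s(2) = 4 × 21 + 5 = 89
s(3) = 4 × 89 + 5 = 361
s(4) = 4 × 361 + 5 = 1449

1449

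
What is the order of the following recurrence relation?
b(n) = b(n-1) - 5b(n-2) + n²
The order is the largest lag k for which b(n-k) appears. Here the deepest term is b(n-2) (the n² term is non-homogeneous and does not affect the order), so the order is 2.

Order 2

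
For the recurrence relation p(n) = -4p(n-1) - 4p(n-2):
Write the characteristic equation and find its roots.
Substitute p(n) = rⁿ and divide through by rⁿ⁻²: r² + 4r + 4 = 0
Factor: (r + 2)² = 0, so r = -2 (double root).
General solution: p(n) = (A + Bn)·(-2)ⁿ

Characteristic: r² + 4r + 4 = 0, Roots: r = -2 (double root)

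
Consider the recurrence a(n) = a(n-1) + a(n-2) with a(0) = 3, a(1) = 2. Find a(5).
Computing the sequence terms:
3, 2, 5, 7, 12, 19

19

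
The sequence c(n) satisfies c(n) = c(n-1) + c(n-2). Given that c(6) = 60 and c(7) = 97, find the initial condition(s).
Work backwards using c(k) = c(k+2) - c(k+1):
c(5) = c(7) - c(6) = 97 - 60 = 37
c(4) = c(6) - c(5) = 60 - 37 = 23
c(3) = c(5) - c(4) = 37 - 23 = 14
c(2) = c(4) - c(3) = 23 - 14 = 9
c(1) = c(3) - c(2) = 14 - 9 = 5
c(0) = c(2) - c(1) = 9 - 5 = 4

c(0) = 4, c(1) = 5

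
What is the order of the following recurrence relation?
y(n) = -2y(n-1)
The order is the largest lag k for which y(n-k) appears. Here the deepest term is y(n-1), so the order is 1.

Order 1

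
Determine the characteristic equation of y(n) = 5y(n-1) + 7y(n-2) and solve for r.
Substitute y(n) = rⁿ and divide through by rⁿ⁻²: r² - 5r - 7 = 0
Discriminant: 5² + 4·7 = 53, not a perfect square, so by the quadratic formula r = (5 ± √53)/2.
General solution: y(n) = A·r₁ⁿ + B·r₂ⁿ where r₁,r₂ = (5 ± √53)/2

Characteristic: r² - 5r - 7 = 0, Roots: r = (5 ± √53)/2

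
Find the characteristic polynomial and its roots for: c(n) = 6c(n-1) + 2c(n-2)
Substitute c(n) = rⁿ and divide through by rⁿ⁻²: r² - 6r - 2 = 0
Discriminant: 6² + 4·2 = 44, not a perfect square, so by the quadratic formula r = (6 ± √44)/2.
General solution: c(n) = A·r₁ⁿ + B·r₂ⁿ where r₁,r₂ = (6 ± √44)/2

Characteristic: r² - 6r - 2 = 0, Roots: r = (6 ± √44)/2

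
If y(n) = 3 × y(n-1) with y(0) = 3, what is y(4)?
Computing step by step:
y(0) = 3
y(1) = 3 × 3 = 9
y(2) = 3 × 9 = 27
y(3) = 3 × 27 = 81
y(4) = 3 × 81 = 243

243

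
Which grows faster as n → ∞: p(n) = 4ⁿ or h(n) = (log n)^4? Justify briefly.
Comparing growth rates:
Growth-rate hierarchy: log n ≺ any polynomial ≺ any exponential cⁿ (c>1) ≺ n! ≺ nⁿ.
exponential base 4 dominates polylogarithmic (log n)^4 asymptotically.

p(n) grows faster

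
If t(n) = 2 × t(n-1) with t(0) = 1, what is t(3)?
Computing step by step:
t(0) = 1
t(1) = 2 × 1 = 2
t(2) = 2 × 2 = 4
t(3) = 2 × 4 = 8

8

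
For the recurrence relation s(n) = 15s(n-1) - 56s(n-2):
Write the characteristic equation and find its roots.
Substitute s(n) = rⁿ and divide through by rⁿ⁻²: r² - 15r + 56 = 0
Factor: (r - 7)(r - 8) = 0, so r = 7, 8.
General solution: s(n) = A·7ⁿ + B·8ⁿ

Characteristic: r² - 15r + 56 = 0, Roots: r = 7, 8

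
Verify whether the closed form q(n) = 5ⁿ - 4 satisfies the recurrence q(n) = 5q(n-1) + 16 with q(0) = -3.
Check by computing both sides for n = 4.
From the recurrence with q(0) = -3:
  q(0) = -3, q(1) = 1, q(2) = 21, q(3) = 121, q(4) = 621
  so the recurrence gives q(4) = 621.
From the proposed closed form q(n) = 5ⁿ - 4:
  q(4) = 621.
Both sides give 621 at n = 4, and the initial condition(s) match, so the closed form is consistent.

Yes, the closed form is correct.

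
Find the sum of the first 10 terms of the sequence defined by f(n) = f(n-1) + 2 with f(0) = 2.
Computing the sequence terms: 2, 4, 6, 8, 10, 12, 14, 16, 18, 20
Adding these values together:

110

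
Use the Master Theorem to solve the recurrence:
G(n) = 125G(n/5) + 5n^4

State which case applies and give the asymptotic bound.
Master Theorem template: G(n) = a·G(n/b) + f(n).
Here: a=125, b=5, f(n)=5n^4
Compute log_b(a) = log_5(125) = 3.
f(n) = 5n^4 = Ω(n^(3+ε)) with ε = 1, and the regularity condition holds (a·f(n/b) = (a/b^4)·f(n) with a/b^4 = 5^-1 < 1). Case 3: G(n) = Θ(f(n)) = Θ(n^4).

Case 3: G(n) = Θ(n^4)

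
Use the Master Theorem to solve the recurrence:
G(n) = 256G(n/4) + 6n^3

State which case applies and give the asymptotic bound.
Master Theorem template: G(n) = a·G(n/b) + f(n).
Here: a=256, b=4, f(n)=6n^3
Compute log_b(a) = log_4(256) = 4.
f(n) = 6n^3 = O(n^(4-ε)) with ε = 1. Case 1: G(n) = Θ(n^log_b(a)) = Θ(n^4).

Case 1: G(n) = Θ(n^4)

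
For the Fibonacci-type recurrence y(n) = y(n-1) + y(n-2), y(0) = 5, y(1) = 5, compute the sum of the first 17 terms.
Computing the sequence terms: 5, 5, 10, 15, 25, 40, 65, 105, 170, 275, 445, 720, 1165, 1885, 3050, 4935, 7985
Adding these values together:

20900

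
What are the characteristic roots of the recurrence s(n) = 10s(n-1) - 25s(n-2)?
Substitute s(n) = rⁿ and divide through by rⁿ⁻²: r² - 10r + 25 = 0
Factor: (r - 5)² = 0, so r = 5 (double root).
General solution: s(n) = (A + Bn)·5ⁿ

Characteristic: r² - 10r + 25 = 0, Roots: r = 5 (double root)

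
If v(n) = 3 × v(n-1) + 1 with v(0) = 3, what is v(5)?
Computing step by step:
v(0) = 3
v(1) = 3 × 3 + 1 = 10
v(2) = 3 × 10 + 1 = 31
v(3) = 3 × 31 + 1 = 94
v(4) = 3 × 94 + 1 = 283
v(5) = 3 × 283 + 1 = 850

850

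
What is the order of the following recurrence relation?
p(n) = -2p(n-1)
The order is the largest lag k for which p(n-k) appears. Here the deepest term is p(n-1), so the order is 1.

Order 1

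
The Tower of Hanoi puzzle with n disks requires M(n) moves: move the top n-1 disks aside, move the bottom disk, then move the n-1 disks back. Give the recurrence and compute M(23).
Moving n disks = move the top n-1 disks aside (M(n-1) moves) + move the largest disk (1 move) + move the n-1 disks back on top (M(n-1) moves), so M(n) = 2M(n-1) + 1, with M(1) = 1 (a single disk takes one move).
First terms: 1, 3, 7, 15, 31, 63, … — each is one less than a power of 2. Indeed M(n) + 1 = 2(M(n-1) + 1) with M(1) + 1 = 2, so M(n) + 1 = 2ⁿ and M(n) = 2ⁿ - 1.
Hence M(23) = 2^23 - 1 = 8388608 - 1 = 8388607.

M(n) = 2M(n-1) + 1, M(1) = 1; M(23) = 8388607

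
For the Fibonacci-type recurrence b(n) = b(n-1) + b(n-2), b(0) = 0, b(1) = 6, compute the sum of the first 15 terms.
Computing the sequence terms: 0, 6, 6, 12, 18, 30, 48, 78, 126, 204, 330, 534, 864, 1398, 2262
Adding these values together:

5916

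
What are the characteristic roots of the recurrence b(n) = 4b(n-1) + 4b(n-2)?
Substitute b(n) = rⁿ and divide through by rⁿ⁻²: r² - 4r - 4 = 0
Discriminant: 4² + 4·4 = 32, not a perfect square, so by the quadratic formula r = (4 ± √32)/2.
General solution: b(n) = A·r₁ⁿ + B·r₂ⁿ where r₁,r₂ = (4 ± √32)/2

Characteristic: r² - 4r - 4 = 0, Roots: r = (4 ± √32)/2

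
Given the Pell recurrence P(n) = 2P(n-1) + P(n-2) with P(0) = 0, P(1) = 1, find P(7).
Computing the sequence terms:
0, 1, 2, 5, 12, 29, 70, 169

169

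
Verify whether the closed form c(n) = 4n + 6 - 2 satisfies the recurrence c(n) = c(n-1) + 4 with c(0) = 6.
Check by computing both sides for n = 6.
From the recurrence with c(0) = 6:
  c(0) = 6, c(1) = 10, c(2) = 14, c(3) = 18, c(4) = 22, c(5) = 26, c(6) = 30
  so the recurrence gives c(6) = 30.
From the proposed closed form c(n) = 4n + 6 - 2:
  c(6) = 28.
The recurrence gives 30 but the closed form gives 28, so the closed form does not satisfy the recurrence.

No, the closed form is incorrect.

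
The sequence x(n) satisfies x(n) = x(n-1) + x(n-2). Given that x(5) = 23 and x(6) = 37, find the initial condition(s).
Work backwards using x(k) = x(k+2) - x(k+1):
x(4) = x(6) - x(5) = 37 - 23 = 14
x(3) = x(5) - x(4) = 23 - 14 = 9
x(2) = x(4) - x(3) = 14 - 9 = 5
x(1) = x(3) - x(2) = 9 - 5 = 4
x(0) = x(2) - x(1) = 5 - 4 = 1

x(0) = 1, x(1) = 4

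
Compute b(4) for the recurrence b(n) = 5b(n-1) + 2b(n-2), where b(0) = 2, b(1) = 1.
Computing the sequence terms:
2, 1, 9, 47, 253

253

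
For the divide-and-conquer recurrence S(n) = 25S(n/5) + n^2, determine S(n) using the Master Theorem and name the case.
Master Theorem template: S(n) = a·S(n/b) + f(n).
Here: a=25, b=5, f(n)=n^2
Compute log_b(a) = log_5(25) = 2.
f(n) = n^2 = Θ(n^2). Case 2: S(n) = Θ(n^2 log n).

Case 2: S(n) = Θ(n^2 log n)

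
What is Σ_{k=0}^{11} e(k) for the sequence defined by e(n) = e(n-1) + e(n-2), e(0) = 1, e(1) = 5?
Computing the sequence terms: 1, 5, 6, 11, 17, 28, 45, 73, 118, 191, 309, 500
Adding these values together:

1304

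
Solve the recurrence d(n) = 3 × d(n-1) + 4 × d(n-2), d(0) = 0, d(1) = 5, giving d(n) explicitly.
Recurrence: d(n) = 3 × d(n-1) + 4 × d(n-2), initial: d(0) = 0, d(1) = 5.
Characteristic equation: r² - 3r - 4 = 0, which factors as (r - 4)(r + 1) = 0, so r = 4, -1. General solution d(n) = A·4ⁿ + B·(-1)ⁿ. From d(0) = 0: A + B = 0. From d(1) = 5: 4A - 1B = 5. Solving gives A = 1, B = -1.

d(n) = 4ⁿ - (-1)ⁿ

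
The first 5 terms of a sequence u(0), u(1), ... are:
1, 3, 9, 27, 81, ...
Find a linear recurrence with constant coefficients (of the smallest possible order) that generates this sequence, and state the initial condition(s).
Look for the lowest-order linear relation among consecutive terms.
Observation: each term is 3× the previous.
Check at n=2: 3·3 = 9. ✓

u(n) = 3 × u(n-1), u(0) = 1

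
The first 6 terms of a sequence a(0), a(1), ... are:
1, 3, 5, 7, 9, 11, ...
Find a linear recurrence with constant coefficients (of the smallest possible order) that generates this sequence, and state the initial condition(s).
Look for the lowest-order linear relation among consecutive terms.
Observation: consecutive differences are constant (= 2).
Check at n=2: 1·3 + 2 = 5. ✓

a(n) = a(n-1) + 2, a(0) = 1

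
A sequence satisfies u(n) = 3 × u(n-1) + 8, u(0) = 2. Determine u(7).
Computing step by step:
u(0) = 2
u(1) = 3 × 2 + 8 = 14
u(2) = 3 × 14 + 8 = 50
u(3) = 3 × 50 + 8 = 158
u(4) = 3 × 158 + 8 = 482
u(5) = 3 × 482 + 8 = 1454
u(6) = 3 × 1454 + 8 = 4370
u(7) = 3 × 4370 + 8 = 13118

13118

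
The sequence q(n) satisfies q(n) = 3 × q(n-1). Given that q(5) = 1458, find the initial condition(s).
In general q(n) = 3ⁿ · q(0). At n = 5: q(0) = q(5) / 3^5 = 1458 / 243 = 6.

q(0) = 6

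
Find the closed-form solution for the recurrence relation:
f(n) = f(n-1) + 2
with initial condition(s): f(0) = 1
Recurrence: f(n) = f(n-1) + 2, initial: f(0) = 1.
Each step adds 2, so f(n) = f(0) + 2n = 2n + 1.

f(n) = 2n + 1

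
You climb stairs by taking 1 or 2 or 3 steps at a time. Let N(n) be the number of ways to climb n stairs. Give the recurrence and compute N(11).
Condition on the size of the last step (1 to 3): before it there were n-1, …, n-3 stairs climbed, and these cases are disjoint, so N(n) = N(n-1) + N(n-2) + N(n-3) (order-3 linear recurrence).
Initial conditions by direct count (compositions of i into parts ≤ 3): N(1) = 1; N(2) = 2; N(3) = 4.
Iterating the recurrence: N(4) = 7, N(5) = 13, N(6) = 24, N(7) = 44, N(8) = 81, N(9) = 149, N(10) = 274, N(11) = 504.

N(n) = N(n-1) + N(n-2) + N(n-3), N(1) = 1, N(2) = 2, N(3) = 4; N(11) = 504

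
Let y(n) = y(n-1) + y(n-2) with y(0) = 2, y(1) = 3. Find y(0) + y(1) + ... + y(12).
Computing the sequence terms: 2, 3, 5, 8, 13, 21, 34, 55, 89, 144, 233, 377, 610
Adding these values together:

1594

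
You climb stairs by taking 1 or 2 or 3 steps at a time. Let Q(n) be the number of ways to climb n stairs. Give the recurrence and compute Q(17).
Condition on the size of the last step (1 to 3): before it there were n-1, …, n-3 stairs climbed, and these cases are disjoint, so Q(n) = Q(n-1) + Q(n-2) + Q(n-3) (order-3 linear recurrence).
Initial conditions by direct count (compositions of i into parts ≤ 3): Q(1) = 1; Q(2) = 2; Q(3) = 4.
Iterating the recurrence: Q(4) = 7, Q(5) = 13, Q(6) = 24, Q(7) = 44, Q(8) = 81, Q(9) = 149, Q(10) = 274, Q(11) = 504, Q(12) = 927, Q(13) = 1705, Q(14) = 3136, Q(15) = 5768, Q(16) = 10609, Q(17) = 19513.

Q(n) = Q(n-1) + Q(n-2) + Q(n-3), Q(1) = 1, Q(2) = 2, Q(3) = 4; Q(17) = 19513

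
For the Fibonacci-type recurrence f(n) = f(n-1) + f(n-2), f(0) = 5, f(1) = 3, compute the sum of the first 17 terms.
Computing the sequence terms: 5, 3, 8, 11, 19, 30, 49, 79, 128, 207, 335, 542, 877, 1419, 2296, 3715, 6011
Adding these values together:

15734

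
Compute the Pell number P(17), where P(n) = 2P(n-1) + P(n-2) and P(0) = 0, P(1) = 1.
Computing the sequence terms:
0, 1, 2, 5, 12, 29, 70, 169, 408, 985, 2378, 5741, 13860, 33461, 80782, 195025, 470832, 1136689

1136689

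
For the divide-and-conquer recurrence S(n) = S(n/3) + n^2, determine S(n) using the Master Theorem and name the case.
Master Theorem template: S(n) = a·S(n/b) + f(n).
Here: a=1, b=3, f(n)=n^2
Compute log_b(a) = log_3(1) = 0.
f(n) = n^2 = Ω(n^(0+ε)) with ε = 2, and the regularity condition holds (a·f(n/b) = (a/b^2)·f(n) with a/b^2 = 3^-2 < 1). Case 3: S(n) = Θ(f(n)) = Θ(n^2).

Case 3: S(n) = Θ(n^2)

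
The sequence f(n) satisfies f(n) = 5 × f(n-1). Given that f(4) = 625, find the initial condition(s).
In general f(n) = 5ⁿ · f(0). At n = 4: f(0) = f(4) / 5^4 = 625 / 625 = 1.

f(0) = 1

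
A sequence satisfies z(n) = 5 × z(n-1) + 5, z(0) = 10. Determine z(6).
Computing step by step:
z(0) = 10
z(1) = 5 × 10 + 5 = 55
z(2) = 5 × 55 + 5 = 280
z(3) = 5 × 280 + 5 = 1405
z(4) = 5 × 1405 + 5 = 7030
z(5) = 5 × 7030 + 5 = 35155
z(6) = 5 × 35155 + 5 = 175780

175780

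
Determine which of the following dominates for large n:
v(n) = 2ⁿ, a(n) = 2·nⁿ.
Comparing growth rates:
Growth-rate hierarchy: log n ≺ any polynomial ≺ any exponential cⁿ (c>1) ≺ n! ≺ nⁿ.
super-exponential nⁿ dominates exponential base 2 asymptotically.

a(n) grows faster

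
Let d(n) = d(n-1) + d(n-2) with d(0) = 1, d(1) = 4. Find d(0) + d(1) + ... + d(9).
Computing the sequence terms: 1, 4, 5, 9, 14, 23, 37, 60, 97, 157
Adding these values together:

407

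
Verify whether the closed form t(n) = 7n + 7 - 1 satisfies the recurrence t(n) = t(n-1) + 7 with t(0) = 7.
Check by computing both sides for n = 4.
From the recurrence with t(0) = 7:
  t(0) = 7, t(1) = 14, t(2) = 21, t(3) = 28, t(4) = 35
  so the recurrence gives t(4) = 35.
From the proposed closed form t(n) = 7n + 7 - 1:
  t(4) = 34.
The recurrence gives 35 but the closed form gives 34, so the closed form does not satisfy the recurrence.

No, the closed form is incorrect.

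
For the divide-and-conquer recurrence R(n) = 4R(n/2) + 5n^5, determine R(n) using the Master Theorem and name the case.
Master Theorem template: R(n) = a·R(n/b) + f(n).
Here: a=4, b=2, f(n)=5n^5
Compute log_b(a) = log_2(4) = 2.
f(n) = 5n^5 = Ω(n^(2+ε)) with ε = 3, and the regularity condition holds (a·f(n/b) = (a/b^5)·f(n) with a/b^5 = 2^-3 < 1). Case 3: R(n) = Θ(f(n)) = Θ(n^5).

Case 3: R(n) = Θ(n^5)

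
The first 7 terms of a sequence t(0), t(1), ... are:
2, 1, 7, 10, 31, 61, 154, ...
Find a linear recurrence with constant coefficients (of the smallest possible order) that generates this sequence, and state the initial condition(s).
Look for the lowest-order linear relation among consecutive terms.
Observation: t(n) - 1·t(n-1) - (3)·t(n-2) = 0 holds for the shown terms, and no order-1 relation t(n) = α·t(n-1) + β fits.
Check at n=3: 1·7 + (3)·1 = 10. ✓

t(n) = t(n-1) + 3t(n-2), t(0) = 2, t(1) = 1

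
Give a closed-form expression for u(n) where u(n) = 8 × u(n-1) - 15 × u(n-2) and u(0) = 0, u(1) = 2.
Recurrence: u(n) = 8 × u(n-1) - 15 × u(n-2), initial: u(0) = 0, u(1) = 2.
Characteristic equation: r² - 8r + 15 = 0, which factors as (r - 5)(r - 3) = 0, so r = 5, 3. General solution u(n) = A·5ⁿ + B·3ⁿ. From u(0) = 0: A + B = 0. From u(1) = 2: 5A + 3B = 2. Solving gives A = 1, B = -1.

u(n) = 5ⁿ - 3ⁿ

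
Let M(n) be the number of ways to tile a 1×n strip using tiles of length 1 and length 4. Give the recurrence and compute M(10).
Condition on the last tile: it has length 1 (leaving a 1×(n-1) strip) or length 4 (leaving a 1×(n-4) strip), so M(n) = M(n-1) + M(n-4) (order-4 linear recurrence).
For 0 ≤ i < 4 only unit tiles fit, so M(i) = 1.
Iterating the recurrence: M(4) = 2, M(5) = 3, M(6) = 4, M(7) = 5, M(8) = 7, M(9) = 10, M(10) = 14.

M(n) = M(n-1) + M(n-4), with M(i) = 1 for 0 ≤ i < 4; M(10) = 14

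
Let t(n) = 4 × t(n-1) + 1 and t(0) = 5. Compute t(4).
Computing step by step:
t(0) = 5
t(1) = 4 × 5 + 1 = 21
t(2) = 4 × 21 + 1 = 85
t(3) = 4 × 85 + 1 = 341
t(4) = 4 × 341 + 1 = 1365

1365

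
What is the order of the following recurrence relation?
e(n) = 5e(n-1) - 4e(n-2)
The order is the largest lag k for which e(n-k) appears. Here the deepest term is e(n-2), so the order is 2.

Order 2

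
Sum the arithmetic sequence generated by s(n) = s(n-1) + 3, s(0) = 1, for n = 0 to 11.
Computing the sequence terms: 1, 4, 7, 10, 13, 16, 19, 22, 25, 28, 31, 34
Adding these values together:

210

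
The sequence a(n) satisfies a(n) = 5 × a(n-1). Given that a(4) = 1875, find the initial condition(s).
In general a(n) = 5ⁿ · a(0). At n = 4: a(0) = a(4) / 5^4 = 1875 / 625 = 3.

a(0) = 3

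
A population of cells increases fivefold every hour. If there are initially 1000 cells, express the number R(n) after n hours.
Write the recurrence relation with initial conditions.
Each hour multiplies the count by 5, so the count after n hours depends only on the count after n-1 hours: R(n) = 5 × R(n-1). The starting count gives R(0) = 1000.
Unrolling n times gives the closed form R(n) = 1000 × 5ⁿ.

R(n) = 5 × R(n-1), R(0) = 1000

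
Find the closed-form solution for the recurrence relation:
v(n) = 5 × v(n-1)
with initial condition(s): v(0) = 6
Recurrence: v(n) = 5 × v(n-1), initial: v(0) = 6.
Each term is 5 times the previous, so this is geometric with ratio 5. After n steps: v(n) = v(0)·5ⁿ = 6·5ⁿ.

v(n) = 6·5ⁿ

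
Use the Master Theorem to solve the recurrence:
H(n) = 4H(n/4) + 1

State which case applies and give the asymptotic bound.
Master Theorem template: H(n) = a·H(n/b) + f(n).
Here: a=4, b=4, f(n)=1
Compute log_b(a) = log_4(4) = 1.
f(n) = 1 = O(n^(1-ε)) with ε = 1. Case 1: H(n) = Θ(n^log_b(a)) = Θ(n).

Case 1: H(n) = Θ(n)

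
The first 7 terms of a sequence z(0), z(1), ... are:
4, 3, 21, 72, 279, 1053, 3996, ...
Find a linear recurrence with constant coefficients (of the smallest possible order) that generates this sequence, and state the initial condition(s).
Look for the lowest-order linear relation among consecutive terms.
Observation: z(n) - 3·z(n-1) - (3)·z(n-2) = 0 holds for the shown terms, and no order-1 relation z(n) = α·z(n-1) + β fits.
Check at n=3: 3·21 + (3)·3 = 72. ✓

z(n) = 3z(n-1) + 3z(n-2), z(0) = 4, z(1) = 3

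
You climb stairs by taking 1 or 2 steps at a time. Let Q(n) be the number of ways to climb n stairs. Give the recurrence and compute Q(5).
Condition on the size of the last step (1 to 2): before it there were n-1, …, n-2 stairs climbed, and these cases are disjoint, so Q(n) = Q(n-1) + Q(n-2) (Fibonacci-type sequence).
Initial conditions by direct count (compositions of i into parts ≤ 2): Q(1) = 1; Q(2) = 2.
Iterating the recurrence: Q(3) = 3, Q(4) = 5, Q(5) = 8.

Q(n) = Q(n-1) + Q(n-2), Q(1) = 1, Q(2) = 2; Q(5) = 8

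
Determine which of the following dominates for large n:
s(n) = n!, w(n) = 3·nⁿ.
Comparing growth rates:
Growth-rate hierarchy: log n ≺ any polynomial ≺ any exponential cⁿ (c>1) ≺ n! ≺ nⁿ.
super-exponential nⁿ dominates factorial asymptotically.

w(n) grows faster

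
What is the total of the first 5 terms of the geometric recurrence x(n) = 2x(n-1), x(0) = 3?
Computing the sequence terms: 3, 6, 12, 24, 48
Adding these values together:

93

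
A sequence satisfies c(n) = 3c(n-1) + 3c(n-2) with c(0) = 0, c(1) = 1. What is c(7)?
Computing the sequence terms:
0, 1, 3, 12, 45, 171, 648, 2457

2457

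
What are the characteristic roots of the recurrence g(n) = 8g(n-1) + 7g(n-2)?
Substitute g(n) = rⁿ and divide through by rⁿ⁻²: r² - 8r - 7 = 0
Discriminant: 8² + 4·7 = 92, not a perfect square, so by the quadratic formula r = (8 ± √92)/2.
General solution: g(n) = A·r₁ⁿ + B·r₂ⁿ where r₁,r₂ = (8 ± √92)/2

Characteristic: r² - 8r - 7 = 0, Roots: r = (8 ± √92)/2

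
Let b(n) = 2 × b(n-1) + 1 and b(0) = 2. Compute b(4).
Computing step by step:
b(0) = 2
b(1) = 2 × 2 + 1 = 5
b(2) = 2 × 5 + 1 = 11
b(3) = 2 × 11 + 1 = 23
b(4) = 2 × 23 + 1 = 47

47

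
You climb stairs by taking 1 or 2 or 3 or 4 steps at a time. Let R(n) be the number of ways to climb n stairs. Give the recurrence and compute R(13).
Condition on the size of the last step (1 to 4): before it there were n-1, …, n-4 stairs climbed, and these cases are disjoint, so R(n) = R(n-1) + R(n-2) + R(n-3) + R(n-4) (order-4 linear recurrence).
Initial conditions by direct count (compositions of i into parts ≤ 4): R(1) = 1; R(2) = 2; R(3) = 4; R(4) = 8.
Iterating the recurrence: R(5) = 15, R(6) = 29, R(7) = 56, R(8) = 108, R(9) = 208, R(10) = 401, R(11) = 773, R(12) = 1490, R(13) = 2872.

R(n) = R(n-1) + R(n-2) + R(n-3) + R(n-4), R(1) = 1, R(2) = 2, R(3) = 4, R(4) = 8; R(13) = 2872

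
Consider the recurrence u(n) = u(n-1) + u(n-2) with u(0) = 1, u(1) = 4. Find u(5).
Computing the sequence terms:
1, 4, 5, 9, 14, 23

23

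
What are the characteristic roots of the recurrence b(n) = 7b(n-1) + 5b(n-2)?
Substitute b(n) = rⁿ and divide through by rⁿ⁻²: r² - 7r - 5 = 0
Discriminant: 7² + 4·5 = 69, not a perfect square, so by the quadratic formula r = (7 ± √69)/2.
General solution: b(n) = A·r₁ⁿ + B·r₂ⁿ where r₁,r₂ = (7 ± √69)/2

Characteristic: r² - 7r - 5 = 0, Roots: r = (7 ± √69)/2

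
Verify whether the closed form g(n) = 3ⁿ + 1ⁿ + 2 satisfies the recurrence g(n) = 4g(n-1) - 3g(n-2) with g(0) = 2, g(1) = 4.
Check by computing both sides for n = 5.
From the recurrence with g(0) = 2, g(1) = 4:
  g(0) = 2, g(1) = 4, g(2) = 10, g(3) = 28, g(4) = 82, g(5) = 244
  so the recurrence gives g(5) = 244.
From the proposed closed form g(n) = 3ⁿ + 1ⁿ + 2:
  g(5) = 246.
The recurrence gives 244 but the closed form gives 246, so the closed form does not satisfy the recurrence.

No, the closed form is incorrect.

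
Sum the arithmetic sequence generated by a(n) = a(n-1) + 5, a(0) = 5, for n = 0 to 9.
Computing the sequence terms: 5, 10, 15, 20, 25, 30, 35, 40, 45, 50
Adding these values together:

275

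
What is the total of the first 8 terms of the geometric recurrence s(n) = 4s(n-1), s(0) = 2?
Computing the sequence terms: 2, 8, 32, 128, 512, 2048, 8192, 32768
Adding these values together:

43690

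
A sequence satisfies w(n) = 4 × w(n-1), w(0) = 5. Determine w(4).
Computing step by step:
w(0) = 5
w(1) = 4 × 5 = 20
w(2) = 4 × 20 = 80
w(3) = 4 × 80 = 320
w(4) = 4 × 320 = 1280

1280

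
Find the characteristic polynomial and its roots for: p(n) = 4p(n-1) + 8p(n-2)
Substitute p(n) = rⁿ and divide through by rⁿ⁻²: r² - 4r - 8 = 0
Discriminant: 4² + 4·8 = 48, not a perfect square, so by the quadratic formula r = (4 ± √48)/2.
General solution: p(n) = A·r₁ⁿ + B·r₂ⁿ where r₁,r₂ = (4 ± √48)/2

Characteristic: r² - 4r - 8 = 0, Roots: r = (4 ± √48)/2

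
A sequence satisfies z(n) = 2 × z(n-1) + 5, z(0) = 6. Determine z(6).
Computing step by step:
z(0) = 6
z(1) = 2 × 6 + 5 = 17
z(2) = 2 × 17 + 5 = 39
z(3) = 2 × 39 + 5 = 83
z(4) = 2 × 83 + 5 = 171
z(5) = 2 × 171 + 5 = 347
z(6) = 2 × 347 + 5 = 699

699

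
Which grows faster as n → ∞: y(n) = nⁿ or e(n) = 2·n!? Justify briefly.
Comparing growth rates:
Growth-rate hierarchy: log n ≺ any polynomial ≺ any exponential cⁿ (c>1) ≺ n! ≺ nⁿ.
super-exponential nⁿ dominates factorial asymptotically.

y(n) grows faster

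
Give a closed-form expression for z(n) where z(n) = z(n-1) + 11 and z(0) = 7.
Recurrence: z(n) = z(n-1) + 11, initial: z(0) = 7.
Each step adds 11, so z(n) = z(0) + 11n = 11n + 7.

z(n) = 11n + 7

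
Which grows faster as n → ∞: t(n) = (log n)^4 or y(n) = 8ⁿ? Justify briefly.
Comparing growth rates:
Growth-rate hierarchy: log n ≺ any polynomial ≺ any exponential cⁿ (c>1) ≺ n! ≺ nⁿ.
exponential base 8 dominates polylogarithmic (log n)^4 asymptotically.

y(n) grows faster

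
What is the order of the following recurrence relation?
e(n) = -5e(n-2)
The order is the largest lag k for which e(n-k) appears. Here the deepest term is e(n-2), so the order is 2.

Order 2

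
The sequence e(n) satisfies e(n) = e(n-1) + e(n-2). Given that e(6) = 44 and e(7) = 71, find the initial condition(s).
Work backwards using e(k) = e(k+2) - e(k+1):
e(5) = e(7) - e(6) = 71 - 44 = 27
e(4) = e(6) - e(5) = 44 - 27 = 17
e(3) = e(5) - e(4) = 27 - 17 = 10
e(2) = e(4) - e(3) = 17 - 10 = 7
e(1) = e(3) - e(2) = 10 - 7 = 3
e(0) = e(2) - e(1) = 7 - 3 = 4

e(0) = 4, e(1) = 3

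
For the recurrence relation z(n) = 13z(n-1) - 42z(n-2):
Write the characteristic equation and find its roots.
Substitute z(n) = rⁿ and divide through by rⁿ⁻²: r² - 13r + 42 = 0
Factor: (r - 6)(r - 7) = 0, so r = 6, 7.
General solution: z(n) = A·6ⁿ + B·7ⁿ

Characteristic: r² - 13r + 42 = 0, Roots: r = 6, 7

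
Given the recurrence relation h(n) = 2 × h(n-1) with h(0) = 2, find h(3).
Computing step by step:
h(0) = 2
h(1) = 2 × 2 = 4
h(2) = 2 × 4 = 8
h(3) = 2 × 8 = 16

16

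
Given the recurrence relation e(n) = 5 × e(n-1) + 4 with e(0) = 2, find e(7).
Computing step by step:
e(0) = 2
e(1) = 5 × 2 + 4 = 14
e(2) = 5 × 14 + 4 = 74
e(3) = 5 × 74 + 4 = 374
e(4) = 5 × 374 + 4 = 1874
e(5) = 5 × 1874 + 4 = 9374
e(6) = 5 × 9374 + 4 = 46874
e(7) = 5 × 46874 + 4 = 234374

234374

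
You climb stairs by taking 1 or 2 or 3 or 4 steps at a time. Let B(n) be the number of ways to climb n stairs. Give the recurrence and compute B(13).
Condition on the size of the last step (1 to 4): before it there were n-1, …, n-4 stairs climbed, and these cases are disjoint, so B(n) = B(n-1) + B(n-2) + B(n-3) + B(n-4) (order-4 linear recurrence).
Initial conditions by direct count (compositions of i into parts ≤ 4): B(1) = 1; B(2) = 2; B(3) = 4; B(4) = 8.
Iterating the recurrence: B(5) = 15, B(6) = 29, B(7) = 56, B(8) = 108, B(9) = 208, B(10) = 401, B(11) = 773, B(12) = 1490, B(13) = 2872.

B(n) = B(n-1) + B(n-2) + B(n-3) + B(n-4), B(1) = 1, B(2) = 2, B(3) = 4, B(4) = 8; B(13) = 2872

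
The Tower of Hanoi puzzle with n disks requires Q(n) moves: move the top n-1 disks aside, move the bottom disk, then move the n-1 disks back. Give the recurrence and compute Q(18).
Moving n disks = move the top n-1 disks aside (Q(n-1) moves) + move the largest disk (1 move) + move the n-1 disks back on top (Q(n-1) moves), so Q(n) = 2Q(n-1) + 1, with Q(1) = 1 (a single disk takes one move).
First terms: 1, 3, 7, 15, 31, 63, … — each is one less than a power of 2. Indeed Q(n) + 1 = 2(Q(n-1) + 1) with Q(1) + 1 = 2, so Q(n) + 1 = 2ⁿ and Q(n) = 2ⁿ - 1.
Hence Q(18) = 2^18 - 1 = 262144 - 1 = 262143.

Q(n) = 2Q(n-1) + 1, Q(1) = 1; Q(18) = 262143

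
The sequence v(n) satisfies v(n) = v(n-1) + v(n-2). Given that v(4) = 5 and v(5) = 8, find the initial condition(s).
Work backwards using v(k) = v(k+2) - v(k+1):
v(3) = v(5) - v(4) = 8 - 5 = 3
v(2) = v(4) - v(3) = 5 - 3 = 2
v(1) = v(3) - v(2) = 3 - 2 = 1
v(0) = v(2) - v(1) = 2 - 1 = 1

v(0) = 1, v(1) = 1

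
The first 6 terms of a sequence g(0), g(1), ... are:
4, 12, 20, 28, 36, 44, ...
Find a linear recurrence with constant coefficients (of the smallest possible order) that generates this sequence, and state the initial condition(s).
Look for the lowest-order linear relation among consecutive terms.
Observation: consecutive differences are constant (= 8).
Check at n=2: 1·12 + 8 = 20. ✓

g(n) = g(n-1) + 8, g(0) = 4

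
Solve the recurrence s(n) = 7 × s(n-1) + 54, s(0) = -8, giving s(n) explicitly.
Recurrence: s(n) = 7 × s(n-1) + 54, initial: s(0) = -8.
Try s(n) = A·7ⁿ + C. Substituting: A·7ⁿ + C = 7(A·7ⁿ⁻¹ + C) + 54 = A·7ⁿ + 7C + 54, so C = 7C + 54, giving C = -9. Then s(0) = A - 9 = -8 gives A = 1.

s(n) = 7ⁿ - 9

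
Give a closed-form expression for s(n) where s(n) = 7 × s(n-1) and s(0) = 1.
Recurrence: s(n) = 7 × s(n-1), initial: s(0) = 1.
Each term is 7 times the previous, so this is geometric with ratio 7. After n steps: s(n) = s(0)·7ⁿ = 7ⁿ.

s(n) = 7ⁿ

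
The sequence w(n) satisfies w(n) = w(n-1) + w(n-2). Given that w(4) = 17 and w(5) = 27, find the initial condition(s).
Work backwards using w(k) = w(k+2) - w(k+1):
w(3) = w(5) - w(4) = 27 - 17 = 10
w(2) = w(4) - w(3) = 17 - 10 = 7
w(1) = w(3) - w(2) = 10 - 7 = 3
w(0) = w(2) - w(1) = 7 - 3 = 4

w(0) = 4, w(1) = 3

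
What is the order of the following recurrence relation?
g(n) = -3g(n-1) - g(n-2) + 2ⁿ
The order is the largest lag k for which g(n-k) appears. Here the deepest term is g(n-2) (the 2ⁿ term is non-homogeneous and does not affect the order), so the order is 2.

Order 2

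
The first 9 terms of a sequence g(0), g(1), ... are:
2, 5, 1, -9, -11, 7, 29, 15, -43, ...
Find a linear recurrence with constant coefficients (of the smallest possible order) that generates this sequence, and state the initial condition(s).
Look for the lowest-order linear relation among consecutive terms.
Observation: g(n) - 1·g(n-1) - (-2)·g(n-2) = 0 holds for the shown terms, and no order-1 relation g(n) = α·g(n-1) + β fits.
Check at n=3: 1·1 + (-2)·5 = -9. ✓

g(n) = g(n-1) - 2g(n-2), g(0) = 2, g(1) = 5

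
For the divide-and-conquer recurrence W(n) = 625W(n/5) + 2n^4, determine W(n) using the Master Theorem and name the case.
Master Theorem template: W(n) = a·W(n/b) + f(n).
Here: a=625, b=5, f(n)=2n^4
Compute log_b(a) = log_5(625) = 4.
f(n) = 2n^4 = Θ(n^4). Case 2: W(n) = Θ(n^4 log n).

Case 2: W(n) = Θ(n^4 log n)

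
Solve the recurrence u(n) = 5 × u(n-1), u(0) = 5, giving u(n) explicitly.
Recurrence: u(n) = 5 × u(n-1), initial: u(0) = 5.
Each term is 5 times the previous, so this is geometric with ratio 5. After n steps: u(n) = u(0)·5ⁿ = 5·5ⁿ.

u(n) = 5·5ⁿ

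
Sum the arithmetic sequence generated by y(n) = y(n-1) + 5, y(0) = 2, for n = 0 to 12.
Computing the sequence terms: 2, 7, 12, 17, 22, 27, 32, 37, 42, 47, 52, 57, 62
Adding these values together:

416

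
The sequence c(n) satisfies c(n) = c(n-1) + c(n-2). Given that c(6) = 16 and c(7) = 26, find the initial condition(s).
Work backwards using c(k) = c(k+2) - c(k+1):
c(5) = c(7) - c(6) = 26 - 16 = 10
c(4) = c(6) - c(5) = 16 - 10 = 6
c(3) = c(5) - c(4) = 10 - 6 = 4
c(2) = c(4) - c(3) = 6 - 4 = 2
c(1) = c(3) - c(2) = 4 - 2 = 2
c(0) = c(2) - c(1) = 2 - 2 = 0

c(0) = 0, c(1) = 2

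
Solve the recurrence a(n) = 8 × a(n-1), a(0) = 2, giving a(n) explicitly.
Recurrence: a(n) = 8 × a(n-1), initial: a(0) = 2.
Each term is 8 times the previous, so this is geometric with ratio 8. After n steps: a(n) = a(0)·8ⁿ = 2·8ⁿ.

a(n) = 2·8ⁿ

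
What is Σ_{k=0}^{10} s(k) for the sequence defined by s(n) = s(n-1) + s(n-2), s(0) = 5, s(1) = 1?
Computing the sequence terms: 5, 1, 6, 7, 13, 20, 33, 53, 86, 139, 225
Adding these values together:

588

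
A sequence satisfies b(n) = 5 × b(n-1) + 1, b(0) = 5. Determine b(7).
Computing step by step:
b(0) = 5
b(1) = 5 × 5 + 1 = 26
b(2) = 5 × 26 + 1 = 131
b(3) = 5 × 131 + 1 = 656
b(4) = 5 × 656 + 1 = 3281
b(5) = 5 × 3281 + 1 = 16406
b(6) = 5 × 16406 + 1 = 82031
b(7) = 5 × 82031 + 1 = 410156

410156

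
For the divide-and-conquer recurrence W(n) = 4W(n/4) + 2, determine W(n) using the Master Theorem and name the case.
Master Theorem template: W(n) = a·W(n/b) + f(n).
Here: a=4, b=4, f(n)=2
Compute log_b(a) = log_4(4) = 1.
f(n) = 2 = O(n^(1-ε)) with ε = 1. Case 1: W(n) = Θ(n^log_b(a)) = Θ(n).

Case 1: W(n) = Θ(n)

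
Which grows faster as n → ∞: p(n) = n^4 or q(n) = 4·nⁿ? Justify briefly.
Comparing growth rates:
Growth-rate hierarchy: log n ≺ any polynomial ≺ any exponential cⁿ (c>1) ≺ n! ≺ nⁿ.
super-exponential nⁿ dominates polynomial degree 4 asymptotically.

q(n) grows faster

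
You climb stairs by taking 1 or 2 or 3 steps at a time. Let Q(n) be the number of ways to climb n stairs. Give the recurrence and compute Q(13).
Condition on the size of the last step (1 to 3): before it there were n-1, …, n-3 stairs climbed, and these cases are disjoint, so Q(n) = Q(n-1) + Q(n-2) + Q(n-3) (order-3 linear recurrence).
Initial conditions by direct count (compositions of i into parts ≤ 3): Q(1) = 1; Q(2) = 2; Q(3) = 4.
Iterating the recurrence: Q(4) = 7, Q(5) = 13, Q(6) = 24, Q(7) = 44, Q(8) = 81, Q(9) = 149, Q(10) = 274, Q(11) = 504, Q(12) = 927, Q(13) = 1705.

Q(n) = Q(n-1) + Q(n-2) + Q(n-3), Q(1) = 1, Q(2) = 2, Q(3) = 4; Q(13) = 1705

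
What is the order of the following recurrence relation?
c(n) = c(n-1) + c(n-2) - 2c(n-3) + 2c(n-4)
The order is the largest lag k for which c(n-k) appears. Here the deepest term is c(n-4), so the order is 4.

Order 4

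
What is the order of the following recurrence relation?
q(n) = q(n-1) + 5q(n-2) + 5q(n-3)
The order is the largest lag k for which q(n-k) appears. Here the deepest term is q(n-3), so the order is 3.

Order 3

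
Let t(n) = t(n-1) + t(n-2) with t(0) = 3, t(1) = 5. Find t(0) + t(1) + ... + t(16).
Computing the sequence terms: 3, 5, 8, 13, 21, 34, 55, 89, 144, 233, 377, 610, 987, 1597, 2584, 4181, 6765
Adding these values together:

17706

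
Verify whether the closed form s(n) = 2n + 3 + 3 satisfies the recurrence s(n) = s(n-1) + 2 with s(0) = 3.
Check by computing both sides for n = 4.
From the recurrence with s(0) = 3:
  s(0) = 3, s(1) = 5, s(2) = 7, s(3) = 9, s(4) = 11
  so the recurrence gives s(4) = 11.
From the proposed closed form s(n) = 2n + 3 + 3:
  s(4) = 14.
The recurrence gives 11 but the closed form gives 14, so the closed form does not satisfy the recurrence.

No, the closed form is incorrect.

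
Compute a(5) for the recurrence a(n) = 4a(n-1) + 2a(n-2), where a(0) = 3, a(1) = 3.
Computing the sequence terms:
3, 3, 18, 78, 348, 1548

1548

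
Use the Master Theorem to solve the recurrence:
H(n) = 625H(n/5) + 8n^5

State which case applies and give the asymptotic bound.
Master Theorem template: H(n) = a·H(n/b) + f(n).
Here: a=625, b=5, f(n)=8n^5
Compute log_b(a) = log_5(625) = 4.
f(n) = 8n^5 = Ω(n^(4+ε)) with ε = 1, and the regularity condition holds (a·f(n/b) = (a/b^5)·f(n) with a/b^5 = 5^-1 < 1). Case 3: H(n) = Θ(f(n)) = Θ(n^5).

Case 3: H(n) = Θ(n^5)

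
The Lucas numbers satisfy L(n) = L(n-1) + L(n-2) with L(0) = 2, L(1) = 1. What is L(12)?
Computing the sequence terms:
2, 1, 3, 4, 7, 11, 18, 29, 47, 76, 123, 199, 322

322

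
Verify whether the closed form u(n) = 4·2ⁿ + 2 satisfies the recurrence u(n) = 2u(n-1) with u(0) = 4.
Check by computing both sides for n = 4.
From the recurrence with u(0) = 4:
  u(0) = 4, u(1) = 8, u(2) = 16, u(3) = 32, u(4) = 64
  so the recurrence gives u(4) = 64.
From the proposed closed form u(n) = 4·2ⁿ + 2:
  u(4) = 66.
The recurrence gives 64 but the closed form gives 66, so the closed form does not satisfy the recurrence.

No, the closed form is incorrect.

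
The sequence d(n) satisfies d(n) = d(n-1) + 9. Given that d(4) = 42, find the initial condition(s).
d(4) = d(0) + 4·9, so d(0) = 42 - 36 = 6.

d(0) = 6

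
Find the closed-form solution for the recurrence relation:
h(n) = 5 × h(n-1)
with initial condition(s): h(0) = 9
Recurrence: h(n) = 5 × h(n-1), initial: h(0) = 9.
Each term is 5 times the previous, so this is geometric with ratio 5. After n steps: h(n) = h(0)·5ⁿ = 9·5ⁿ.

h(n) = 9·5ⁿ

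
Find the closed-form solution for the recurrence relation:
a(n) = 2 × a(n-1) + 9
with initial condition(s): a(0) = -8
Recurrence: a(n) = 2 × a(n-1) + 9, initial: a(0) = -8.
Try a(n) = A·2ⁿ + C. Substituting: A·2ⁿ + C = 2(A·2ⁿ⁻¹ + C) + 9 = A·2ⁿ + 2C + 9, so C = 2C + 9, giving C = -9. Then a(0) = A - 9 = -8 gives A = 1.

a(n) = 2ⁿ - 9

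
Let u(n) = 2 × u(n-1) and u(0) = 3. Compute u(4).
Computing step by step:
u(0) = 3
u(1) = 2 × 3 = 6
u(2) = 2 × 6 = 12
u(3) = 2 × 12 = 24
u(4) = 2 × 24 = 48

48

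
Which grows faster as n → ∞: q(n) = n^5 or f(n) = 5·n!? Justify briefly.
Comparing growth rates:
Growth-rate hierarchy: log n ≺ any polynomial ≺ any exponential cⁿ (c>1) ≺ n! ≺ nⁿ.
factorial dominates polynomial degree 5 asymptotically.

f(n) grows faster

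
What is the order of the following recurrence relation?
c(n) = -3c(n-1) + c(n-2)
The order is the largest lag k for which c(n-k) appears. Here the deepest term is c(n-2), so the order is 2.

Order 2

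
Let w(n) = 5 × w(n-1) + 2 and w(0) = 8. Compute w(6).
Computing step by step:
w(0) = 8
w(1) = 5 × 8 + 2 = 42
w(2) = 5 × 42 + 2 = 212
w(3) = 5 × 212 + 2 = 1062
w(4) = 5 × 1062 + 2 = 5312
w(5) = 5 × 5312 + 2 = 26562
w(6) = 5 × 26562 + 2 = 132812

132812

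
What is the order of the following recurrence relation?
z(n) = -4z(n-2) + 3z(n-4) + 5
The order is the largest lag k for which z(n-k) appears. Here the deepest term is z(n-4) (the 5 term is non-homogeneous and does not affect the order), so the order is 4.

Order 4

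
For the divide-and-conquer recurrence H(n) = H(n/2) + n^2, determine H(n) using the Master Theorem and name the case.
Master Theorem template: H(n) = a·H(n/b) + f(n).
Here: a=1, b=2, f(n)=n^2
Compute log_b(a) = log_2(1) = 0.
f(n) = n^2 = Ω(n^(0+ε)) with ε = 2, and the regularity condition holds (a·f(n/b) = (a/b^2)·f(n) with a/b^2 = 2^-2 < 1). Case 3: H(n) = Θ(f(n)) = Θ(n^2).

Case 3: H(n) = Θ(n^2)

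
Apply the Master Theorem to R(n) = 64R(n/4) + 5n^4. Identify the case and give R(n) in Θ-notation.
Master Theorem template: R(n) = a·R(n/b) + f(n).
Here: a=64, b=4, f(n)=5n^4
Compute log_b(a) = log_4(64) = 3.
f(n) = 5n^4 = Ω(n^(3+ε)) with ε = 1, and the regularity condition holds (a·f(n/b) = (a/b^4)·f(n) with a/b^4 = 4^-1 < 1). Case 3: R(n) = Θ(f(n)) = Θ(n^4).

Case 3: R(n) = Θ(n^4)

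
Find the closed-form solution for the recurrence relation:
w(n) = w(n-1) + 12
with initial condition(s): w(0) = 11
Recurrence: w(n) = w(n-1) + 12, initial: w(0) = 11.
Each step adds 12, so w(n) = w(0) + 12n = 12n + 11.

w(n) = 12n + 11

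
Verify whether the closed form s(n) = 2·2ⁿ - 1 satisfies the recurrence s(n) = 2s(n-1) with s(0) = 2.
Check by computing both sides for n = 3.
From the recurrence with s(0) = 2:
  s(0) = 2, s(1) = 4, s(2) = 8, s(3) = 16
  so the recurrence gives s(3) = 16.
From the proposed closed form s(n) = 2·2ⁿ - 1:
  s(3) = 15.
The recurrence gives 16 but the closed form gives 15, so the closed form does not satisfy the recurrence.

No, the closed form is incorrect.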